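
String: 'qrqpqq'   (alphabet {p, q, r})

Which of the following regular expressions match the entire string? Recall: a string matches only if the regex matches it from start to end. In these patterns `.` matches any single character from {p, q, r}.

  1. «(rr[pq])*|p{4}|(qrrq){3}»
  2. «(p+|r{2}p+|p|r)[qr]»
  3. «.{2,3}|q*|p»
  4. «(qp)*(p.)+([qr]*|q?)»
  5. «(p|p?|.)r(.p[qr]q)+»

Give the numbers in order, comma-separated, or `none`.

5

1 → no match
2 → no match
3 → no match
4 → no match
5 → match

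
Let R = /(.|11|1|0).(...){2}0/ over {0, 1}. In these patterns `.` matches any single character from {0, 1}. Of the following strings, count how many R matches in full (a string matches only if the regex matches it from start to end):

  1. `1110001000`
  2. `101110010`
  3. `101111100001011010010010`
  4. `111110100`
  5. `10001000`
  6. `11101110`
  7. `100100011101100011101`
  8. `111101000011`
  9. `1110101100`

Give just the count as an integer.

1 → match
2 → match
3 → no match
4 → match
5 → no match
6 → no match
7 → no match — must end with `0`
8 → no match — must end with `0`
9 → match
Total matched: 4

4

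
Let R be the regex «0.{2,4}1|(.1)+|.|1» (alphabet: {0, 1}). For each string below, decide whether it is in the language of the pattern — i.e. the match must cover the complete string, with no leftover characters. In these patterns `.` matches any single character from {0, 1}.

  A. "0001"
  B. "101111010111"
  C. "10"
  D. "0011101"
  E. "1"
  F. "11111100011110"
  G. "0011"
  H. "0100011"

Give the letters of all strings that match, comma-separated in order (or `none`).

A, E, G

A → match
B → no match
C → no match
D → no match
E → match
F → no match
G → match
H → no match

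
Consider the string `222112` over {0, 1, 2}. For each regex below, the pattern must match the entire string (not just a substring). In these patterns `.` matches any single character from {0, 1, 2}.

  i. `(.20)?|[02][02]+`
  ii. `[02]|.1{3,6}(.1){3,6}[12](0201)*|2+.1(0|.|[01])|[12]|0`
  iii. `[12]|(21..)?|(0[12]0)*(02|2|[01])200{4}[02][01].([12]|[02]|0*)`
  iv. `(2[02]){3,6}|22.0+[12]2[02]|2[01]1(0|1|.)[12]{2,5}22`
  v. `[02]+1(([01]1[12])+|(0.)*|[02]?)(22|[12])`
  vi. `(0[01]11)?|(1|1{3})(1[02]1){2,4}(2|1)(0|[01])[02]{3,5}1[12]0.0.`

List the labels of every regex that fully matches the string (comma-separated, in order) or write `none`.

i → no match
ii → match
iii → no match
iv → no match
v → no match
vi → no match

ii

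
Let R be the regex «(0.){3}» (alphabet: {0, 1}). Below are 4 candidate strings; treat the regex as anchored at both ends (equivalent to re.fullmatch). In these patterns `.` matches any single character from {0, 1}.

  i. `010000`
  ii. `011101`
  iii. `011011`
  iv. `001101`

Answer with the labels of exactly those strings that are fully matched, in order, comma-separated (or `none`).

i → match
ii → no match
iii → no match
iv → no match

i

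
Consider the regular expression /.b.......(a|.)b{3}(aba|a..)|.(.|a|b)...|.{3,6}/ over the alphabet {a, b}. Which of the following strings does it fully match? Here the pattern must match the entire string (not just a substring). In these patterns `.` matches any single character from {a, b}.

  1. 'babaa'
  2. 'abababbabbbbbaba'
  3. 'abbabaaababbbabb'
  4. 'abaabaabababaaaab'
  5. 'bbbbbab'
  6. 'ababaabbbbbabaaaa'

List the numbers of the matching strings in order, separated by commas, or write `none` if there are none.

1 → match
2 → match
3 → match
4 → no match
5 → no match
6 → no match

1, 2, 3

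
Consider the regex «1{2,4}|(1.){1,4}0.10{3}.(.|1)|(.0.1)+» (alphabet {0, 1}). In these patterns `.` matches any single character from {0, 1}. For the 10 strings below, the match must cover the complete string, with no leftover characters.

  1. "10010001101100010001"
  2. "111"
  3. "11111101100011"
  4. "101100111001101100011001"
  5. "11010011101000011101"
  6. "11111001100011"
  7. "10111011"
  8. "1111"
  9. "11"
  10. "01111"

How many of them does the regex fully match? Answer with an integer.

8

1 → match
2 → match
3 → match
4 → match
5 → no match
6 → match
7 → match
8 → match
9 → match
10 → no match
Total matched: 8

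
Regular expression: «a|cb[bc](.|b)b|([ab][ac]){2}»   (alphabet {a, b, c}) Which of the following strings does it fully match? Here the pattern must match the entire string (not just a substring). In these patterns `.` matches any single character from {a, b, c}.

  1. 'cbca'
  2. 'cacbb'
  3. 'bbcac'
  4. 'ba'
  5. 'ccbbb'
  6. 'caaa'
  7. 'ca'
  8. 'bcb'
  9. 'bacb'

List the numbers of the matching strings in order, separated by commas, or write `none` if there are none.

none

1 → no match
2 → no match
3 → no match
4 → no match
5 → no match
6 → no match
7 → no match
8 → no match
9 → no match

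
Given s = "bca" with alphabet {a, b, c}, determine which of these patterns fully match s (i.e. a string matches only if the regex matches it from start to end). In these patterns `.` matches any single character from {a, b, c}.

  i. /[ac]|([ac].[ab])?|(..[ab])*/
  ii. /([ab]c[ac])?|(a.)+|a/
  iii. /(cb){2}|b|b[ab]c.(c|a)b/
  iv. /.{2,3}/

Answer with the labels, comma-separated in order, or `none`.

i → match
ii → match
iii → no match
iv → match

i, ii, iv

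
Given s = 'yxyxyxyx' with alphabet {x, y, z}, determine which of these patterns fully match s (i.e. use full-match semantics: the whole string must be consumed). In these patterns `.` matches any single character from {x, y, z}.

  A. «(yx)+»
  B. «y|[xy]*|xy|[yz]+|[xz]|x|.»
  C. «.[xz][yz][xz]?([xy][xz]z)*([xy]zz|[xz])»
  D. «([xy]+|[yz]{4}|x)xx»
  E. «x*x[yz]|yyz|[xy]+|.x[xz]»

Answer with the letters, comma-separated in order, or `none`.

A → match
B → match
C → no match
D → no match — must end with 'xx'
E → match

A, B, E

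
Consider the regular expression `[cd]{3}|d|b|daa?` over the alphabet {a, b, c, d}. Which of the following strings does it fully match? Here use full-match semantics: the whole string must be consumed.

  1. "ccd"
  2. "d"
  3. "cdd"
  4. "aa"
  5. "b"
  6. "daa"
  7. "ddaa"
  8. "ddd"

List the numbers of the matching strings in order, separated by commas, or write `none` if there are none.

1, 2, 3, 5, 6, 8

1 → match
2 → match
3 → match
4 → no match
5 → match
6 → match
7 → no match
8 → match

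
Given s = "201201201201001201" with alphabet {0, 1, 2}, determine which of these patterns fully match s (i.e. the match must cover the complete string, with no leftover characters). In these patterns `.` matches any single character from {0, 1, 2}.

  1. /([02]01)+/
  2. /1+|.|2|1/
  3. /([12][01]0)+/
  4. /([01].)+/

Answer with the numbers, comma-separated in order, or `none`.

1 → match
2 → no match
3 → no match — must end with "0"
4 → no match

1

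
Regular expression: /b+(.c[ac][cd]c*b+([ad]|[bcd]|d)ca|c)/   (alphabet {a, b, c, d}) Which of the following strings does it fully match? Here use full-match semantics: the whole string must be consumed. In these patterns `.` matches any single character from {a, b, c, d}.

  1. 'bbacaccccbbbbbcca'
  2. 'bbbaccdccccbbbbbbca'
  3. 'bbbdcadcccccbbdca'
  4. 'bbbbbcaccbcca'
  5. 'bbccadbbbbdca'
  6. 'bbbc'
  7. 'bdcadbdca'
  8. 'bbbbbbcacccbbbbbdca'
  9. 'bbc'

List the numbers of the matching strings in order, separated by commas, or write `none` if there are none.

1 → match
2 → match
3 → match
4 → match
5 → match
6 → match
7 → match
8 → match
9 → match

1, 2, 3, 4, 5, 6, 7, 8, 9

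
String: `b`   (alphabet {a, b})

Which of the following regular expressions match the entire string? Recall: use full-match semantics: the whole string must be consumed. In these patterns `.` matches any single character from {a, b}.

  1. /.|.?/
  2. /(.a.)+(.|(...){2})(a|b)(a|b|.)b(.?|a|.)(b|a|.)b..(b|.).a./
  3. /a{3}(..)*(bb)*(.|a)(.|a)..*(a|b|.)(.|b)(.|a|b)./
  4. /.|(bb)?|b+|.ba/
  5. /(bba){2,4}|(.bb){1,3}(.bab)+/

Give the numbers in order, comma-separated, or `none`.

1, 4

1 → match
2 → no match
3 → no match — must start with `a`
4 → match
5 → no match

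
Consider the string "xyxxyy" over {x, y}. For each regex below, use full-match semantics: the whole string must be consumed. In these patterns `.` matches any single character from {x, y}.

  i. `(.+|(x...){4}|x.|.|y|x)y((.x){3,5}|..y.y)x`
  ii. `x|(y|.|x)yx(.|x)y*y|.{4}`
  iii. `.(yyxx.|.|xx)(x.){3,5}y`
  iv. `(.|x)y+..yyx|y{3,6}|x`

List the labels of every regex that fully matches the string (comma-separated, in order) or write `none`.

ii

i → no match — must end with "x"
ii → match
iii → no match
iv → no match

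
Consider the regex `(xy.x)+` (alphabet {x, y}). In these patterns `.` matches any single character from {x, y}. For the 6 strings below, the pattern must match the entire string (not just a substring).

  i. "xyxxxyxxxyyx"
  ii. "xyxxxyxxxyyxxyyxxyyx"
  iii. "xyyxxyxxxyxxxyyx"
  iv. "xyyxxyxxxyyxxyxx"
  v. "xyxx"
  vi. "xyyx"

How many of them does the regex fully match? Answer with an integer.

6

i → match
ii → match
iii → match
iv → match
v → match
vi → match
Total matched: 6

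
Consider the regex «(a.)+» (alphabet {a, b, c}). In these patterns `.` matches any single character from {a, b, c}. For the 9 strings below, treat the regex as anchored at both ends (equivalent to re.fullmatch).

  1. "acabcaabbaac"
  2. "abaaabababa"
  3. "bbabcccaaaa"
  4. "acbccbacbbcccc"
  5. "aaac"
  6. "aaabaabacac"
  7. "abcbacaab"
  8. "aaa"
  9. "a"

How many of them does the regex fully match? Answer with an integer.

1 → no match
2 → no match
3 → no match — must start with "a"
4 → no match
5 → match
6 → no match
7 → no match
8 → no match
9 → no match
Total matched: 1

1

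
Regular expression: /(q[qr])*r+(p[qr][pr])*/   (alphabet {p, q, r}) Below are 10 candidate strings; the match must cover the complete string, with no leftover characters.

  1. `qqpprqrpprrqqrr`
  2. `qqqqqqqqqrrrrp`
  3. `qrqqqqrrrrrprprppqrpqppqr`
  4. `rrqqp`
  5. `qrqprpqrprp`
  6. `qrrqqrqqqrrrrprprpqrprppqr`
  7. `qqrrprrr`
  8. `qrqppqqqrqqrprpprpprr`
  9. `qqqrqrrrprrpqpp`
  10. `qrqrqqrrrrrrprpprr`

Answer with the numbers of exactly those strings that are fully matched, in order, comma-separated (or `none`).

10

1 → no match
2 → no match
3 → no match
4 → no match
5 → no match
6 → no match
7 → no match
8 → no match
9 → no match
10 → match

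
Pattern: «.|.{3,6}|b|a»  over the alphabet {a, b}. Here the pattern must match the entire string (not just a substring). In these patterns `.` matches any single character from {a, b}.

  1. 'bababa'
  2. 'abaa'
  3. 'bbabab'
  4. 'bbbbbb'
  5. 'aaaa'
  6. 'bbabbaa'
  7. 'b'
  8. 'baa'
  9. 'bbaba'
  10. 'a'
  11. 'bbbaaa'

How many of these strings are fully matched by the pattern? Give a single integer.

1 → match
2 → match
3 → match
4 → match
5 → match
6 → no match
7 → match
8 → match
9 → match
10 → match
11 → match
Total matched: 10

10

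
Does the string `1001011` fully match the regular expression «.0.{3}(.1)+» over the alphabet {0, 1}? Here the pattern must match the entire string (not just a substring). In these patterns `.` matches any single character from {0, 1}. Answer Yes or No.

Yes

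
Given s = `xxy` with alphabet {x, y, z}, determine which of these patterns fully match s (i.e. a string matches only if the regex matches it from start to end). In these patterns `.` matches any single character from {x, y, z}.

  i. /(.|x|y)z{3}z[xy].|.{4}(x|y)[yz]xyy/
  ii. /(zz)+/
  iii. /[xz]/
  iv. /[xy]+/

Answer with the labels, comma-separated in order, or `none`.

iv

i → no match
ii → no match — must start with `zz`
iii → no match
iv → match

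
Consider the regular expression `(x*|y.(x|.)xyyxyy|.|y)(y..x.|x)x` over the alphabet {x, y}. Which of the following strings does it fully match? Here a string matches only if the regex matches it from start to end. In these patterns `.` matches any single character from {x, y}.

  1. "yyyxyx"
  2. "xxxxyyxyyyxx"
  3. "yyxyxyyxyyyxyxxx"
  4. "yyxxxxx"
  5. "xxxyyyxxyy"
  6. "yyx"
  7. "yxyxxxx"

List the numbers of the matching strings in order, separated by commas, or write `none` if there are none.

1 → match
2 → no match
3 → no match
4 → match
5 → no match — must end with "x"
6 → no match
7 → no match

1, 4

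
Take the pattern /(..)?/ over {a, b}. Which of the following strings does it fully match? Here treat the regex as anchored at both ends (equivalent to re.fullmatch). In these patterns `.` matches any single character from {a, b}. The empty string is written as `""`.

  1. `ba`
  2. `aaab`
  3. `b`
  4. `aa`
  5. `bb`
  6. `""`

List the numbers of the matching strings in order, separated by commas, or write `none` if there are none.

1 → match
2 → no match
3 → no match
4 → match
5 → match
6 → match

1, 4, 5, 6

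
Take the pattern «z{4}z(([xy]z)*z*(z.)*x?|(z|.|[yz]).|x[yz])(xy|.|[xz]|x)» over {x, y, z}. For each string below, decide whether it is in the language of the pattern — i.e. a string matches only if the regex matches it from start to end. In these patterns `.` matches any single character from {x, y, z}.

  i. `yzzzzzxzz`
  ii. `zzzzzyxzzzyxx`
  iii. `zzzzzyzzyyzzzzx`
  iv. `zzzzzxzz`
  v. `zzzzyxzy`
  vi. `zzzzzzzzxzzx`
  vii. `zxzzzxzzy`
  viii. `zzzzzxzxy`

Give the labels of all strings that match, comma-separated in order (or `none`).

i → no match — must start with `z`
ii → no match
iii → no match
iv → match
v → no match
vi → match
vii → no match
viii → match

iv, vi, viii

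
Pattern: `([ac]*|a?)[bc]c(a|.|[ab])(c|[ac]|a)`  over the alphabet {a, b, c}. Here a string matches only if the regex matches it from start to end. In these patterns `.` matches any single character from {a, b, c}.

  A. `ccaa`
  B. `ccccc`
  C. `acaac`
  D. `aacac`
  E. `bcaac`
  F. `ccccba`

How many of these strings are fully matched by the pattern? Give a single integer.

A → match
B → match
C → no match
D → no match
E → no match
F → match
Total matched: 3

3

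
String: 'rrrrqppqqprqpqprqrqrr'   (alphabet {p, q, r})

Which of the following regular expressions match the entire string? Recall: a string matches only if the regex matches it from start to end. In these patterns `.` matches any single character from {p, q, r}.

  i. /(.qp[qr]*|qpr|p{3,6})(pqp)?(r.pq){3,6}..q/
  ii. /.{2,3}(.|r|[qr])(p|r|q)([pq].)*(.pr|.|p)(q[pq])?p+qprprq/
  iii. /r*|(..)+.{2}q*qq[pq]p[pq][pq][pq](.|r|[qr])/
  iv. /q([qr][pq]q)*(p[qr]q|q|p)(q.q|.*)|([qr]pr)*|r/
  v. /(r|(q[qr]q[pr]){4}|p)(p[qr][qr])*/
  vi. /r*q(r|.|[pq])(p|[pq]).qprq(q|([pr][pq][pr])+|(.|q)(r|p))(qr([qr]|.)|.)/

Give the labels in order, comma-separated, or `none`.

i → no match — must end with 'q'
ii → no match — must end with 'pqprprq'
iii → no match
iv → no match
v → no match
vi → match

vi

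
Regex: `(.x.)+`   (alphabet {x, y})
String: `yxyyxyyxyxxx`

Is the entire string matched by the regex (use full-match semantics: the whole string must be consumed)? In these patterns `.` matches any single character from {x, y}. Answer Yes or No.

Yes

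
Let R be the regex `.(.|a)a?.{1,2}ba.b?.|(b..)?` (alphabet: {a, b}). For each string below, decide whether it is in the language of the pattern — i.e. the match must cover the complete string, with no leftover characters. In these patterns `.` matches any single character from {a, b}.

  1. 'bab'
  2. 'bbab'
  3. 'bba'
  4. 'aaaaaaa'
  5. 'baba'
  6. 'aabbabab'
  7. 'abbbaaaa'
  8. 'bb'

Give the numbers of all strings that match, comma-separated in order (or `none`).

1. 'bab' → match
2. 'bbab' → no match
3. 'bba' → match
4. 'aaaaaaa' → no match
5. 'baba' → no match
6. 'aabbabab' → no match
7. 'abbbaaaa' → no match
8. 'bb' → no match

1, 3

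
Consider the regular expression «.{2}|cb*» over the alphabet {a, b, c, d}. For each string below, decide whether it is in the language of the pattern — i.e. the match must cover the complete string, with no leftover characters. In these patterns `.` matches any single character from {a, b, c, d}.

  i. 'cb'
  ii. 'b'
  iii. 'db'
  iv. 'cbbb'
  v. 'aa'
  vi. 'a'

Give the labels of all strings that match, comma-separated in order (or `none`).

i, iii, iv, v

i → match
ii → no match
iii → match
iv → match
v → match
vi → no match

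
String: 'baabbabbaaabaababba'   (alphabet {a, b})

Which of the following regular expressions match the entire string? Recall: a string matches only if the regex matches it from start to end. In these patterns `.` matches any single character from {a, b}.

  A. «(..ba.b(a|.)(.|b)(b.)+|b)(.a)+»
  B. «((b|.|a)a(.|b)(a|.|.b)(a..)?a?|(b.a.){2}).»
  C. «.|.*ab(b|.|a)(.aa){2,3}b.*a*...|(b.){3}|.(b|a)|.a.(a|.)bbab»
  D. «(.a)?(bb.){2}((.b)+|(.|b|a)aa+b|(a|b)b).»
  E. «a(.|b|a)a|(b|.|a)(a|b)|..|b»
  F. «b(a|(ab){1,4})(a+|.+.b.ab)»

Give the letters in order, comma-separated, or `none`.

A → no match
B → no match
C → match
D → no match
E → no match
F → no match

C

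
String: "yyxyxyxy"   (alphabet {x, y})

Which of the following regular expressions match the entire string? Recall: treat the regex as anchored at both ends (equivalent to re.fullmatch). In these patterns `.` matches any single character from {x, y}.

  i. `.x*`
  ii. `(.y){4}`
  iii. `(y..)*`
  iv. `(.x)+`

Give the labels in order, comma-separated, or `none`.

ii

i → no match
ii → match
iii → no match
iv → no match — must end with "x"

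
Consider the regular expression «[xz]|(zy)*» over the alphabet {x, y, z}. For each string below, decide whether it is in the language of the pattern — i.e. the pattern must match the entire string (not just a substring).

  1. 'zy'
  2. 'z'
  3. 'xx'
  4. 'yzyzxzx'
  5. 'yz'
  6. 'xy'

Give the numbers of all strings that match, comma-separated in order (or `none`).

1 → match
2 → match
3 → no match
4 → no match
5 → no match
6 → no match

1, 2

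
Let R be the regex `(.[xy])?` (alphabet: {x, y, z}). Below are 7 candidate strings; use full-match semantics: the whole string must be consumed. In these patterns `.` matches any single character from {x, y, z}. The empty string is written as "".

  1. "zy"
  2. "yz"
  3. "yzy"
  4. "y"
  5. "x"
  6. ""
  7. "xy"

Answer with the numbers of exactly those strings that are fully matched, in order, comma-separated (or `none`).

1, 6, 7

1 → match
2 → no match
3 → no match
4 → no match
5 → no match
6 → match
7 → match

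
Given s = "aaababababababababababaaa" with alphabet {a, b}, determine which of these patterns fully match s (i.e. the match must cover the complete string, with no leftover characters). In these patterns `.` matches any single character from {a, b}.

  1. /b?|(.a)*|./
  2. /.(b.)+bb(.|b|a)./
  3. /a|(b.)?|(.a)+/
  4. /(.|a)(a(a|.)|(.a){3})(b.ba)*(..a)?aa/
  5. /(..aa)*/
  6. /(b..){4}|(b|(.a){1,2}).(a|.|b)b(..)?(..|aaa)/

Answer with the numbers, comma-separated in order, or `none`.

4

1 → no match
2 → no match
3 → no match
4 → match
5 → no match
6 → no match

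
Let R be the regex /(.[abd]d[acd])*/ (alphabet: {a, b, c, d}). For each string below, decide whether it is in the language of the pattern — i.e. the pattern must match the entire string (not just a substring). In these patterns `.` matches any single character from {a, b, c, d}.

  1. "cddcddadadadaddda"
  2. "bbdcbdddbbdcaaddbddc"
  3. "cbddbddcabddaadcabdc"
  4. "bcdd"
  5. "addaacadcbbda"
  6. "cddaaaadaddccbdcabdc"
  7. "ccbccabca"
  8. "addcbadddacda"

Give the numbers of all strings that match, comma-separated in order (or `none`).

2, 3

1 → no match
2 → match
3 → match
4 → no match
5 → no match
6 → no match
7 → no match
8 → no match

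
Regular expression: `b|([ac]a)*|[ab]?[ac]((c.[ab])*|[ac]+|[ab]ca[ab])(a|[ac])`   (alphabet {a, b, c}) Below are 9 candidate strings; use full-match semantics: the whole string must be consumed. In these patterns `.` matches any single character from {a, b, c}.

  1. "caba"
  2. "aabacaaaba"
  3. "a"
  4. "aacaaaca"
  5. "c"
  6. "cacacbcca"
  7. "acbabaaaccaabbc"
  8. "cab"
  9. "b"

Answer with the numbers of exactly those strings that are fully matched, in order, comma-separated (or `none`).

1. "caba" → no match
2. "aabacaaaba" → no match
3. "a" → no match
4. "aacaaaca" → match
5. "c" → no match
6. "cacacbcca" → no match
7 → no match
8. "cab" → no match
9. "b" → match

4, 9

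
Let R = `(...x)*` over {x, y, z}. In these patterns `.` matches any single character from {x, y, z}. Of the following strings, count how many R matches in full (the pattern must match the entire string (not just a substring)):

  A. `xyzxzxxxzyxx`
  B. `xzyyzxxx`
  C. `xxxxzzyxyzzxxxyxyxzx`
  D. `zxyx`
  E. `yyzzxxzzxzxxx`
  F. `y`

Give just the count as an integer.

A → match
B → no match
C → match
D → match
E → no match
F → no match
Total matched: 3

3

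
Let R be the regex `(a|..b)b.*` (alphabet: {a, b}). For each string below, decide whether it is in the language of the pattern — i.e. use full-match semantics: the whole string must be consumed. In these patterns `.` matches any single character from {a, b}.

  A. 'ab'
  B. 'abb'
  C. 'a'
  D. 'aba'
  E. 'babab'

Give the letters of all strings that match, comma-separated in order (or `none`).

A, B, D

A → match
B → match
C → no match
D → match
E → no match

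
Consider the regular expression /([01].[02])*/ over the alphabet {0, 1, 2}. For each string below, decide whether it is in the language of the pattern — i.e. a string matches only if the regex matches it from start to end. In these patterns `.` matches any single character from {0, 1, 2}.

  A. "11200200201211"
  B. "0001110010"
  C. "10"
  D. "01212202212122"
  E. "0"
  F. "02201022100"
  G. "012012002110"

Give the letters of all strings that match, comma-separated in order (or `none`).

G

A → no match
B → no match
C → no match
D → no match
E → no match
F → no match
G → match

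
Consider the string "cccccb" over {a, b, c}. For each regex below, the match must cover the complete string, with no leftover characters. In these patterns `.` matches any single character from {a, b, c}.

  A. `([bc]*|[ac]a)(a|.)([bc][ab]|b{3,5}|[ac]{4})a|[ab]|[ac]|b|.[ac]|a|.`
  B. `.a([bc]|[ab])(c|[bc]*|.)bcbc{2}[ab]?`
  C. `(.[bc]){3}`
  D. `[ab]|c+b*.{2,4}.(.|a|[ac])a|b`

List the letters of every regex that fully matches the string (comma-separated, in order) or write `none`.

A → no match
B → no match
C → match
D → no match

C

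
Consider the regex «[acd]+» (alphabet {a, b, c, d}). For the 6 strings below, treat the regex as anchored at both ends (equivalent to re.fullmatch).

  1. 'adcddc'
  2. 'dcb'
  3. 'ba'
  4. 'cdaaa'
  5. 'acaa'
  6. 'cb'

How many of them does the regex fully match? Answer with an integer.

3

1 → match
2 → no match
3 → no match
4 → match
5 → match
6 → no match
Total matched: 3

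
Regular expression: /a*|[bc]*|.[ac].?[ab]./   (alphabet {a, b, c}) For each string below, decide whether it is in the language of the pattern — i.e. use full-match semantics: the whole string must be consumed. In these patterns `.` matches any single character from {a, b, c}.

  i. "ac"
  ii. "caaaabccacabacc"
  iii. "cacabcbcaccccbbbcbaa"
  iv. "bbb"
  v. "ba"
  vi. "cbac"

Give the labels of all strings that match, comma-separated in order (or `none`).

i → no match
ii → no match
iii → no match
iv → match
v → no match
vi → no match

iv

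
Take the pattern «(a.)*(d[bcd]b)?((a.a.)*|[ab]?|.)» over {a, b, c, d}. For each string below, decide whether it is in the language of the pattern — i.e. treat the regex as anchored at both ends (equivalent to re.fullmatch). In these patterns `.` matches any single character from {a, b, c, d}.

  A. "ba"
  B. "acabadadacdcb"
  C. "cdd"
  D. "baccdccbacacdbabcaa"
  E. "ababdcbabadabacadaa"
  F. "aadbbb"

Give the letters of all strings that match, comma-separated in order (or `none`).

B, E, F

A → no match
B → match
C → no match
D → no match
E → match
F → match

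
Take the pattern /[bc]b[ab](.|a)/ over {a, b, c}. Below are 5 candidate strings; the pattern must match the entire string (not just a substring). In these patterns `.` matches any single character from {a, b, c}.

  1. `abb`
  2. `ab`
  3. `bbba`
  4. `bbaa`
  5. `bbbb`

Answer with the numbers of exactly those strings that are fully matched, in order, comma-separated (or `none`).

3, 4, 5

1 → no match
2 → no match
3 → match
4 → match
5 → match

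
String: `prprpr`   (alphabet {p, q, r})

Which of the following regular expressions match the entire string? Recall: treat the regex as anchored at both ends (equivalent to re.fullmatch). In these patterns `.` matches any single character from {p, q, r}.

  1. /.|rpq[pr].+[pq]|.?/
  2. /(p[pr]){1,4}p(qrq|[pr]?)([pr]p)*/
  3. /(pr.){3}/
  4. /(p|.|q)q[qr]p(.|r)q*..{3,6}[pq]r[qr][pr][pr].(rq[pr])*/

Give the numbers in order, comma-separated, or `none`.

2

1 → no match
2 → match
3 → no match
4 → no match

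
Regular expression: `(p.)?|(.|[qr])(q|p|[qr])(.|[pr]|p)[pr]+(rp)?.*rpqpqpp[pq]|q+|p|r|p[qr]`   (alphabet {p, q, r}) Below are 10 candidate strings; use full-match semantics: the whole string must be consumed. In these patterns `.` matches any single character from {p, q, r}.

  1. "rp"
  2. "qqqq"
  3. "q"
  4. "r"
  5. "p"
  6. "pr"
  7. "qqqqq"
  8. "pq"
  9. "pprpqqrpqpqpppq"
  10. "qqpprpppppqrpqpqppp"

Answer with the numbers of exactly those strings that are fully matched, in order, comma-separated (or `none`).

1 → no match
2 → match
3 → match
4 → match
5 → match
6 → match
7 → match
8 → match
9 → no match
10 → match

2, 3, 4, 5, 6, 7, 8, 10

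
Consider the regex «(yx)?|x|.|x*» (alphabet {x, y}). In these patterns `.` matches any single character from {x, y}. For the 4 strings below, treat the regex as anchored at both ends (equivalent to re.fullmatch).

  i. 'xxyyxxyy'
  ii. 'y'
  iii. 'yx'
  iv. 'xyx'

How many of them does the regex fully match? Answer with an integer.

2

i → no match
ii → match
iii → match
iv → no match
Total matched: 2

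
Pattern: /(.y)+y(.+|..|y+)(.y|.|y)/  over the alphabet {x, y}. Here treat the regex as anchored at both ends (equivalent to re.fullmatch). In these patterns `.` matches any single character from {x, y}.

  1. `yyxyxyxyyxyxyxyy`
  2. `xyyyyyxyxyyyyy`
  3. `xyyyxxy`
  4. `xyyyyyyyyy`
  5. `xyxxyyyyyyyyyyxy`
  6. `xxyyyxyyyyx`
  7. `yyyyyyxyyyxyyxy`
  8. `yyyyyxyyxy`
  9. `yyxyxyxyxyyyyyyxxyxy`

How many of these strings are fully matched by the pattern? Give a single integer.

1 → match
2 → match
3 → match
4 → match
5 → no match
6 → no match
7 → match
8 → match
9 → match
Total matched: 7

7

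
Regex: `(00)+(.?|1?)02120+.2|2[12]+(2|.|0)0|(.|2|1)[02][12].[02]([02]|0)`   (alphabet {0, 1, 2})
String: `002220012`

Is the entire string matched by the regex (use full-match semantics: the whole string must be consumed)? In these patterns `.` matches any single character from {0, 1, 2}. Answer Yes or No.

No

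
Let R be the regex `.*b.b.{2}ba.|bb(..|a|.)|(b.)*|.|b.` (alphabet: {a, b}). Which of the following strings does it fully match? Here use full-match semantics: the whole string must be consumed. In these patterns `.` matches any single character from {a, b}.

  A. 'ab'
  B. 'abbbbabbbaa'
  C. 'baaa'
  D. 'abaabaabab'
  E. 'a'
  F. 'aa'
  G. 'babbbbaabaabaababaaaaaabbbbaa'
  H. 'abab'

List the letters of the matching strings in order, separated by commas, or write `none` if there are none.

A → no match
B → no match
C → no match
D → no match
E → match
F → no match
G → no match
H → no match

E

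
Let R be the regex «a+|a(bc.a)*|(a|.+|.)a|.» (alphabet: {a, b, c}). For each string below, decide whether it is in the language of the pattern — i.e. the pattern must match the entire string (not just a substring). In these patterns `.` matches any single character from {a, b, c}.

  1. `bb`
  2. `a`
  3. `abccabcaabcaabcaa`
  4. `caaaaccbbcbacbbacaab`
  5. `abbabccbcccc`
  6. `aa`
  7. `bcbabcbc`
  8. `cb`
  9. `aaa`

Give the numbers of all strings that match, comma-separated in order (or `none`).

1. `bb` → no match
2. `a` → match
3 → match
4 → no match
5. `abbabccbcccc` → no match
6. `aa` → match
7. `bcbabcbc` → no match
8. `cb` → no match
9. `aaa` → match

2, 3, 6, 9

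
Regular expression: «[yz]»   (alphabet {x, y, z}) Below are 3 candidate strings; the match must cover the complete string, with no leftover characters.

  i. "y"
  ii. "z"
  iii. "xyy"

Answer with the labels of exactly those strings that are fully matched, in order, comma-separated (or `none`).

i, ii

i. "y" → match
ii. "z" → match
iii. "xyy" → no match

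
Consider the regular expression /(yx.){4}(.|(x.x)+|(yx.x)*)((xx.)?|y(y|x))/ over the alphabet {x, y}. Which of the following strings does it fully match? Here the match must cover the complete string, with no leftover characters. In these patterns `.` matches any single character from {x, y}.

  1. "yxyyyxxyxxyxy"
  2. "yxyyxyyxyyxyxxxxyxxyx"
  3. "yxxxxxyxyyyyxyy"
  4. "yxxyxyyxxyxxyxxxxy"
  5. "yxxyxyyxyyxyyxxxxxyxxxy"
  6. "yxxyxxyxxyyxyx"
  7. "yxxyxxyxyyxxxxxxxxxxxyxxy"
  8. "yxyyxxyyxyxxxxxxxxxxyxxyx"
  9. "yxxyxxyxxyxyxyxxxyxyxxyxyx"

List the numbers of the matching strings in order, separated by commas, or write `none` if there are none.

1 → no match
2 → match
3 → no match
4 → no match
5 → no match
6 → no match
7 → no match
8 → no match
9 → no match

2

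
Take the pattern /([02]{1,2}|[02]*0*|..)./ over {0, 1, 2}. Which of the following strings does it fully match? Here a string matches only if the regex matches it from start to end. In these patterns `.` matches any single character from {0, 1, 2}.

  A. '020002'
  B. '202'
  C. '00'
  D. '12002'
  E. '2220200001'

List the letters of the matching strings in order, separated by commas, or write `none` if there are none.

A, B, C, E

A → match
B → match
C → match
D → no match
E → match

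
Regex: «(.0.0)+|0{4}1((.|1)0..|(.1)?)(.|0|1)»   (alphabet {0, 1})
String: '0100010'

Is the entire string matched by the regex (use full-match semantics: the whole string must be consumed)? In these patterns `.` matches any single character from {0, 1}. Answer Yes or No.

No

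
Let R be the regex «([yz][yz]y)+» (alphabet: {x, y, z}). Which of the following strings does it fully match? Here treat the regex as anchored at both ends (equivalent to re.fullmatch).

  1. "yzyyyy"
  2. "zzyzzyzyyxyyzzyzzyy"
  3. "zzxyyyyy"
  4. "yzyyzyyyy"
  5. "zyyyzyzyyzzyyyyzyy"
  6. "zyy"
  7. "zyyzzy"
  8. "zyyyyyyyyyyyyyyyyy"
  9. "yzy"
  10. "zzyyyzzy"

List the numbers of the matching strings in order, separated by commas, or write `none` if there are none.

1. "yzyyyy" → match
2 → no match
3. "zzxyyyyy" → no match
4. "yzyyzyyyy" → match
5 → match
6. "zyy" → match
7. "zyyzzy" → match
8 → match
9. "yzy" → match
10. "zzyyyzzy" → no match

1, 4, 5, 6, 7, 8, 9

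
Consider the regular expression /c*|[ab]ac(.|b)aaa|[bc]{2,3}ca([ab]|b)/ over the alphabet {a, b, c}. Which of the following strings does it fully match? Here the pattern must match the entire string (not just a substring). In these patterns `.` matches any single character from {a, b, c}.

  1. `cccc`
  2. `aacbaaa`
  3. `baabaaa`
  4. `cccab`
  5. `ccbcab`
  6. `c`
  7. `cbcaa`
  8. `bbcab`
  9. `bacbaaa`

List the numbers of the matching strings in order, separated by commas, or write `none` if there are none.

1, 2, 4, 5, 6, 7, 8, 9

1 → match
2 → match
3 → no match
4 → match
5 → match
6 → match
7 → match
8 → match
9 → match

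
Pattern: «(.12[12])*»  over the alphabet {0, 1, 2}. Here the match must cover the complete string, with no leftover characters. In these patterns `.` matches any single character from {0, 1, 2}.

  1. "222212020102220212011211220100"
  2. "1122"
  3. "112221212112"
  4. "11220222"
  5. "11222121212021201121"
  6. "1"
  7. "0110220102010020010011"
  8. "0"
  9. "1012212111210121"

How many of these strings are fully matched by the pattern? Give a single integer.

1 → no match
2 → match
3 → no match
4 → no match
5 → no match
6 → no match
7 → no match
8 → no match
9 → no match
Total matched: 1

1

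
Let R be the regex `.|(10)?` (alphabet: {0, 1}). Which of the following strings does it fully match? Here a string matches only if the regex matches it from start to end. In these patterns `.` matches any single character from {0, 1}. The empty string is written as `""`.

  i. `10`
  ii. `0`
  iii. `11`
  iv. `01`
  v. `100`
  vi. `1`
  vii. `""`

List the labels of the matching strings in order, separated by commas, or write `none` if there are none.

i. `10` → match
ii. `0` → match
iii. `11` → no match
iv. `01` → no match
v. `100` → no match
vi. `1` → match
vii. `""` → match

i, ii, vi, vii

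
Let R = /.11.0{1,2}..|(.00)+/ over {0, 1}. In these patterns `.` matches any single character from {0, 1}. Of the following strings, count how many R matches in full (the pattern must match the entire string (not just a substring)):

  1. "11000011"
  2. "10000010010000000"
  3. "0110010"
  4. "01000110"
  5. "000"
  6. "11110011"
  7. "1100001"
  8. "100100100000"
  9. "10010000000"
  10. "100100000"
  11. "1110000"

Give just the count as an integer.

1 → no match
2 → no match
3 → match
4 → no match
5 → match
6 → match
7 → no match
8 → match
9 → no match
10 → match
11 → match
Total matched: 6

6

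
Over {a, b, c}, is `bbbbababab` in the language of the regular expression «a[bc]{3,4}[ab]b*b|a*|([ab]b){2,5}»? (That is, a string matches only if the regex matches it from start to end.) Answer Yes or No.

Yes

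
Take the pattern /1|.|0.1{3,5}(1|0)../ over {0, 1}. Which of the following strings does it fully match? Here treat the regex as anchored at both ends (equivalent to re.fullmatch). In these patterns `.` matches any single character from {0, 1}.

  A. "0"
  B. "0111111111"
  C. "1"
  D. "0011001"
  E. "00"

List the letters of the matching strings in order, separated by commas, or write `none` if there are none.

A. "0" → match
B. "0111111111" → match
C. "1" → match
D. "0011001" → no match
E. "00" → no match

A, B, C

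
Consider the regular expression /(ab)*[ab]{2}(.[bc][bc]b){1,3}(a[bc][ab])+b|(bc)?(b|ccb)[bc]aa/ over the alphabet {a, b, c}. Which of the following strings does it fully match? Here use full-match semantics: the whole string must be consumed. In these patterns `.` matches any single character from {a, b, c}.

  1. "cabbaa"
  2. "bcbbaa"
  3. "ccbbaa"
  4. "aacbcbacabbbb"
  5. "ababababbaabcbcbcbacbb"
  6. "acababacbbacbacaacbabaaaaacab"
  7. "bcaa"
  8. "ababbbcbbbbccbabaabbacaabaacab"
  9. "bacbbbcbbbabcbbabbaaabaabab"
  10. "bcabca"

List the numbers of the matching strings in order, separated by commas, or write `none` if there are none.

2, 3, 5, 7, 8

1 → no match
2 → match
3 → match
4 → no match
5 → match
6 → no match
7 → match
8 → match
9 → no match
10 → no match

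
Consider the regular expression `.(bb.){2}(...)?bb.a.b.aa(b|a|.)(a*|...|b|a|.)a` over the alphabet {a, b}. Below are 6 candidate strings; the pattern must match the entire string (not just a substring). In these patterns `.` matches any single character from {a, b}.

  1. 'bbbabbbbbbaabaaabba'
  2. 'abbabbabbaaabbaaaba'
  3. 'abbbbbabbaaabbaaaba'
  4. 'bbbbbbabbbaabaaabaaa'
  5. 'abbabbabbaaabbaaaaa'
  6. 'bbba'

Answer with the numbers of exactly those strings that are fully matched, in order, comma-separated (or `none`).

1, 2, 3, 4, 5

1 → match
2 → match
3 → match
4 → match
5 → match
6 → no match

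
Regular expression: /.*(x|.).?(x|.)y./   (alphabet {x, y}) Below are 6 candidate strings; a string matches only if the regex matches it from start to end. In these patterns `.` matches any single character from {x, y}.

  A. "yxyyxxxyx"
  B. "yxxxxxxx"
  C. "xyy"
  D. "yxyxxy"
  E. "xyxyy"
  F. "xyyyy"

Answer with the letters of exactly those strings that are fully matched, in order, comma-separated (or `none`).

A → match
B → no match
C → no match
D → no match
E → match
F → match

A, E, F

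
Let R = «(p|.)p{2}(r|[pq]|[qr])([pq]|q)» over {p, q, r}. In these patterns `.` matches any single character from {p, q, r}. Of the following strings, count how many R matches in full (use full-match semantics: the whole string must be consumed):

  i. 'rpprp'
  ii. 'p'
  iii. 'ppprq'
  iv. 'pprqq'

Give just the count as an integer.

2

i → match
ii → no match
iii → match
iv → no match
Total matched: 2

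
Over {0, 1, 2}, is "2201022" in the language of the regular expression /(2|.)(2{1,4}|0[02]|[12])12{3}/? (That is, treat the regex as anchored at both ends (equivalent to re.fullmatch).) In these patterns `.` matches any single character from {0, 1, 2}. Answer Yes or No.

No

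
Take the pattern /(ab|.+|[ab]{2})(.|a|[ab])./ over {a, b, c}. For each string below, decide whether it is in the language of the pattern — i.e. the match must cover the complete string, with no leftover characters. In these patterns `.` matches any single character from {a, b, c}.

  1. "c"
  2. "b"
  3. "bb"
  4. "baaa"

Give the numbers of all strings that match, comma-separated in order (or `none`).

1 → no match
2 → no match
3 → no match
4 → match

4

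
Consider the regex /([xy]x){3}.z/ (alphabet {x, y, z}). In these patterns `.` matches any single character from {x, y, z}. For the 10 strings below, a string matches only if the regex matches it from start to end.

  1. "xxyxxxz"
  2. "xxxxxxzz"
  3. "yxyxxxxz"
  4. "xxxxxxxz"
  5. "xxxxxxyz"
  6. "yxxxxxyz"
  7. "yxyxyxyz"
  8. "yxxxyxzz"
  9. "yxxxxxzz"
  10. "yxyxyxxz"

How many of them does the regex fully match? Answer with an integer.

9

1 → no match
2 → match
3 → match
4 → match
5 → match
6 → match
7 → match
8 → match
9 → match
10 → match
Total matched: 9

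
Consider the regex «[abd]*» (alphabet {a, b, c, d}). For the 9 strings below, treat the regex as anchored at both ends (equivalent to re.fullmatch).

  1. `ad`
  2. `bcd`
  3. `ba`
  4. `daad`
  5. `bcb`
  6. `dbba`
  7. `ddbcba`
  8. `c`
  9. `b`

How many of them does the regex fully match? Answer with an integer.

1. `ad` → match
2. `bcd` → no match
3. `ba` → match
4. `daad` → match
5. `bcb` → no match
6. `dbba` → match
7. `ddbcba` → no match
8. `c` → no match
9. `b` → match
Total matched: 5

5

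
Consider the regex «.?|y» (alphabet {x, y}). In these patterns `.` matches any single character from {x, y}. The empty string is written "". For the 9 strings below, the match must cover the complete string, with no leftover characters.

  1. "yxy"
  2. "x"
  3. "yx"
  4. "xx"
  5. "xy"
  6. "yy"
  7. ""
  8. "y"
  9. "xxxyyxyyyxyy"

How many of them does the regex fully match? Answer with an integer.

3

1 → no match
2 → match
3 → no match
4 → no match
5 → no match
6 → no match
7 → match
8 → match
9 → no match
Total matched: 3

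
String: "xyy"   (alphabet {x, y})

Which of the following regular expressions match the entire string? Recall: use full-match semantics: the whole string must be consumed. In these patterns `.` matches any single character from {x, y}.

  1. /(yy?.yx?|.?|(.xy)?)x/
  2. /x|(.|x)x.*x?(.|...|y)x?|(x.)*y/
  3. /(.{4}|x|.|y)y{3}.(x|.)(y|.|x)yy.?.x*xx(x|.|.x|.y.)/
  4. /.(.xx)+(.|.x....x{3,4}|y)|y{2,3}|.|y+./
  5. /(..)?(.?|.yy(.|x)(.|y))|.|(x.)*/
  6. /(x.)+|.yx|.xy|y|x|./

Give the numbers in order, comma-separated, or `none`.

1 → no match — must end with "x"
2 → match
3 → no match
4 → no match
5 → match
6 → no match

2, 5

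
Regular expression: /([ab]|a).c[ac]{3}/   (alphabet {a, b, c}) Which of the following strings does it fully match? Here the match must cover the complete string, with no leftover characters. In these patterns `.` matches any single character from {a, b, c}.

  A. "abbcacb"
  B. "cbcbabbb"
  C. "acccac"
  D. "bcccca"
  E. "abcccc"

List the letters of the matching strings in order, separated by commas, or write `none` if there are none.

C, D, E

A → no match
B → no match
C → match
D → match
E → match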